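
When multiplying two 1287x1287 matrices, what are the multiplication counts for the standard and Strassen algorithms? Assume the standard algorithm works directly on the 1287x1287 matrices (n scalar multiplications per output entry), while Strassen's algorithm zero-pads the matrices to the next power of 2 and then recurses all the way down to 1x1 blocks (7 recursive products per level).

Matrix multiplication for 1287x1287 matrices:

Strassen's algorithm requires power-of-2 dimensions. Pad 1287x1287 to 2048x2048 (next power of 2).

Standard algorithm: 1287^3 = 2131746903 multiplications
Strassen's algorithm: 7^(log2(2048)) = 7^11 = 1977326743 multiplications
Savings: 2131746903 - 1977326743 = 154420160 multiplications

Standard: 2131746903 multiplications (1287^3). Strassen: 1977326743 multiplications (7^11, after padding to 2048x2048). Strassen reduces 8 recursive multiplications to 7 at each level.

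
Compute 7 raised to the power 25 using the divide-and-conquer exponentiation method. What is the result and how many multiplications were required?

Computing 7^25 by squaring (build up from 7^1; each line after the first costs one multiplication):

7^1 = 7
7^2 = (7^1)^2 = 7^2 = 49
7^3 = 7 * 7^2 = 7 * 49 = 343
7^6 = (7^3)^2 = 343^2 = 117649
7^12 = (7^6)^2 = 117649^2 = 13841287201
7^24 = (7^12)^2 = 13841287201^2 = 191581231380566414401
7^25 = 7 * 7^24 = 7 * 191581231380566414401 = 1341068619663964900807

Result: 1341068619663964900807
Multiplications needed: 6 (6 lines after 7^1)

7^25 = 1341068619663964900807. Using exponentiation by squaring, this requires 6 multiplications. The key idea: if the exponent is even, square the half-power; if odd, multiply by the base once.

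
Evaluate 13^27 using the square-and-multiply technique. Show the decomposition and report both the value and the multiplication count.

Computing 13^27 by squaring (build up from 13^1; each line after the first costs one multiplication):

13^1 = 13
13^2 = (13^1)^2 = 13^2 = 169
13^3 = 13 * 13^2 = 13 * 169 = 2197
13^6 = (13^3)^2 = 2197^2 = 4826809
13^12 = (13^6)^2 = 4826809^2 = 23298085122481
13^13 = 13 * 13^12 = 13 * 23298085122481 = 302875106592253
13^26 = (13^13)^2 = 302875106592253^2 = 91733330193268616658399616009
13^27 = 13 * 13^26 = 13 * 91733330193268616658399616009 = 1192533292512492016559195008117

Result: 1192533292512492016559195008117
Multiplications needed: 7 (7 lines after 13^1)

13^27 = 1192533292512492016559195008117. Using exponentiation by squaring, this requires 7 multiplications. The key idea: if the exponent is even, square the half-power; if odd, multiply by the base once.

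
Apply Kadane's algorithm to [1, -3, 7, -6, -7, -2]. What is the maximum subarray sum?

Using Kadane's algorithm on [1, -3, 7, -6, -7, -2]:

Scanning through the array:
Position 1 (value -3): max_ending_here = -2, max_so_far = 1
Position 2 (value 7): max_ending_here = 7, max_so_far = 7
Position 3 (value -6): max_ending_here = 1, max_so_far = 7
Position 4 (value -7): max_ending_here = -6, max_so_far = 7
Position 5 (value -2): max_ending_here = -2, max_so_far = 7

Maximum subarray: [7]
Maximum sum: 7

The maximum subarray is [7] with sum 7. This subarray runs from index 2 to index 2.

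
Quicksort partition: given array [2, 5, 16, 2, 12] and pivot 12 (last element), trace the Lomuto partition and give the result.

Lomuto partition with pivot = 12:

Initial array: [2, 5, 16, 2, 12]

arr[0]=2 <= 12: swap with position 0, array becomes [2, 5, 16, 2, 12]
arr[1]=5 <= 12: swap with position 1, array becomes [2, 5, 16, 2, 12]
arr[2]=16 > 12: no swap
arr[3]=2 <= 12: swap with position 2, array becomes [2, 5, 2, 16, 12]

Place pivot at position 3: [2, 5, 2, 12, 16]
Pivot position: 3

After partitioning with pivot 12, the array becomes [2, 5, 2, 12, 16]. The pivot is placed at index 3. All elements to the left of the pivot are <= 12, and all elements to the right are > 12.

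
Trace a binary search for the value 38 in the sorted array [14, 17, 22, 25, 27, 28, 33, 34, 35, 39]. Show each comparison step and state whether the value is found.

Binary search for 38 in [14, 17, 22, 25, 27, 28, 33, 34, 35, 39]:

lo=0, hi=9, mid=4, arr[mid]=27 -> 27 < 38, search right half
lo=5, hi=9, mid=7, arr[mid]=34 -> 34 < 38, search right half
lo=8, hi=9, mid=8, arr[mid]=35 -> 35 < 38, search right half
lo=9, hi=9, mid=9, arr[mid]=39 -> 39 > 38, search left half
lo=9 > hi=8, target 38 not found

Binary search determines that 38 is not in the array after 4 comparisons. The search space was exhausted without finding the target.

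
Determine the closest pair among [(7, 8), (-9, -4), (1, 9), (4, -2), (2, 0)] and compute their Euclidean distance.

Computing all pairwise distances among 5 points:

d((7, 8), (-9, -4)) = 20.0
d((7, 8), (1, 9)) = 6.0828
d((7, 8), (4, -2)) = 10.4403
d((7, 8), (2, 0)) = 9.434
d((-9, -4), (1, 9)) = 16.4012
d((-9, -4), (4, -2)) = 13.1529
d((-9, -4), (2, 0)) = 11.7047
d((1, 9), (4, -2)) = 11.4018
d((1, 9), (2, 0)) = 9.0554
d((4, -2), (2, 0)) = 2.8284 <-- minimum

Closest pair: (4, -2) and (2, 0) with distance 2.8284

The closest pair is (4, -2) and (2, 0) with Euclidean distance 2.8284. For 5 points, brute-force pairwise comparison is shown above. For large n, the divide-and-conquer algorithm (sort by x, recurse on halves, check the dividing strip) achieves O(n log n).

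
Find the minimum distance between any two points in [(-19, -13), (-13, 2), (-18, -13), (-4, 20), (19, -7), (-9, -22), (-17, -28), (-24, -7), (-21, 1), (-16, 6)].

Computing all pairwise distances among 10 points:

d((-19, -13), (-13, 2)) = 16.1555
d((-19, -13), (-18, -13)) = 1.0 <-- minimum
d((-19, -13), (-4, 20)) = 36.2491
d((-19, -13), (19, -7)) = 38.4708
d((-19, -13), (-9, -22)) = 13.4536
d((-19, -13), (-17, -28)) = 15.1327
d((-19, -13), (-24, -7)) = 7.8102
d((-19, -13), (-21, 1)) = 14.1421
d((-19, -13), (-16, 6)) = 19.2354
d((-13, 2), (-18, -13)) = 15.8114
d((-13, 2), (-4, 20)) = 20.1246
d((-13, 2), (19, -7)) = 33.2415
d((-13, 2), (-9, -22)) = 24.3311
d((-13, 2), (-17, -28)) = 30.2655
d((-13, 2), (-24, -7)) = 14.2127
d((-13, 2), (-21, 1)) = 8.0623
d((-13, 2), (-16, 6)) = 5.0
d((-18, -13), (-4, 20)) = 35.8469
d((-18, -13), (19, -7)) = 37.4833
d((-18, -13), (-9, -22)) = 12.7279
d((-18, -13), (-17, -28)) = 15.0333
d((-18, -13), (-24, -7)) = 8.4853
d((-18, -13), (-21, 1)) = 14.3178
d((-18, -13), (-16, 6)) = 19.105
d((-4, 20), (19, -7)) = 35.4683
d((-4, 20), (-9, -22)) = 42.2966
d((-4, 20), (-17, -28)) = 49.7293
d((-4, 20), (-24, -7)) = 33.6006
d((-4, 20), (-21, 1)) = 25.4951
d((-4, 20), (-16, 6)) = 18.4391
d((19, -7), (-9, -22)) = 31.7648
d((19, -7), (-17, -28)) = 41.6773
d((19, -7), (-24, -7)) = 43.0
d((19, -7), (-21, 1)) = 40.7922
d((19, -7), (-16, 6)) = 37.3363
d((-9, -22), (-17, -28)) = 10.0
d((-9, -22), (-24, -7)) = 21.2132
d((-9, -22), (-21, 1)) = 25.9422
d((-9, -22), (-16, 6)) = 28.8617
d((-17, -28), (-24, -7)) = 22.1359
d((-17, -28), (-21, 1)) = 29.2746
d((-17, -28), (-16, 6)) = 34.0147
d((-24, -7), (-21, 1)) = 8.544
d((-24, -7), (-16, 6)) = 15.2643
d((-21, 1), (-16, 6)) = 7.0711

Closest pair: (-19, -13) and (-18, -13) with distance 1.0

The closest pair is (-19, -13) and (-18, -13) with Euclidean distance 1.0. For 10 points, brute-force pairwise comparison is shown above. For large n, the divide-and-conquer algorithm (sort by x, recurse on halves, check the dividing strip) achieves O(n log n).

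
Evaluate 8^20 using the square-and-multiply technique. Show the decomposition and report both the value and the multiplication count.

Computing 8^20 by squaring (build up from 8^1; each line after the first costs one multiplication):

8^1 = 8
8^2 = (8^1)^2 = 8^2 = 64
8^4 = (8^2)^2 = 64^2 = 4096
8^5 = 8 * 8^4 = 8 * 4096 = 32768
8^10 = (8^5)^2 = 32768^2 = 1073741824
8^20 = (8^10)^2 = 1073741824^2 = 1152921504606846976

Result: 1152921504606846976
Multiplications needed: 5 (5 lines after 8^1)

8^20 = 1152921504606846976. Using exponentiation by squaring, this requires 5 multiplications. The key idea: if the exponent is even, square the half-power; if odd, multiply by the base once.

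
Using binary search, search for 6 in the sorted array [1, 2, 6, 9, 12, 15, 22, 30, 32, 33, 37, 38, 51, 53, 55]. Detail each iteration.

Binary search for 6 in [1, 2, 6, 9, 12, 15, 22, 30, 32, 33, 37, 38, 51, 53, 55]:

lo=0, hi=14, mid=7, arr[mid]=30 -> 30 > 6, search left half
lo=0, hi=6, mid=3, arr[mid]=9 -> 9 > 6, search left half
lo=0, hi=2, mid=1, arr[mid]=2 -> 2 < 6, search right half
lo=2, hi=2, mid=2, arr[mid]=6 -> Found target at index 2!

Binary search finds 6 at index 2 after 4 comparisons. The search repeatedly halves the search space by comparing with the middle element.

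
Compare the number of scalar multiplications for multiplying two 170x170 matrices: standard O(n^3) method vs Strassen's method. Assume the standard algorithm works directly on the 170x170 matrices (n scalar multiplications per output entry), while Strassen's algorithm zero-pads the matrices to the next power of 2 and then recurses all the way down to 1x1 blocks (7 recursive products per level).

Matrix multiplication for 170x170 matrices:

Strassen's algorithm requires power-of-2 dimensions. Pad 170x170 to 256x256 (next power of 2).

Standard algorithm: 170^3 = 4913000 multiplications
Strassen's algorithm: 7^(log2(256)) = 7^8 = 5764801 multiplications
Difference: 4913000 - 5764801 = -851801 (Strassen uses MORE here due to padding overhead — for small or just-over-power-of-2 n, padding can outweigh the per-level savings)

Standard: 4913000 multiplications (170^3). Strassen: 5764801 multiplications (7^8, after padding to 256x256). Strassen reduces 8 recursive multiplications to 7 at each level.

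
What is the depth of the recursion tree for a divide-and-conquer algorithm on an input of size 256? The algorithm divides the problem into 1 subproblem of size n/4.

For divide and conquer with division factor 4:

Problem sizes at each level:
Level 0: 256
Level 1: 64
Level 2: 16
Level 3: 4
Level 4: 1

The root is level 0 and the size-1 base case is level 4 (the tree spans levels 0 through 4, i.e. 5 levels counting the root), so the depth is the number of divisions: log_4(256) = 4

The recursion tree depth is log_4(256) = 4. At each level, the problem size is divided by 4, so it takes 4 divisions to reduce to a base case of size 1. The algorithm makes 1 recursive call at each level.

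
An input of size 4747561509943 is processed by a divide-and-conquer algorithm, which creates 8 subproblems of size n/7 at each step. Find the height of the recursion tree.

For divide and conquer with division factor 7:

Problem sizes at each level:
Level 0: 4747561509943
Level 1: 678223072849
Level 2: 96889010407
Level 3: 13841287201
Level 4: 1977326743
Level 5: 282475249
Level 6: 40353607
Level 7: 5764801
Level 8: 823543
Level 9: 117649
Level 10: 16807
Level 11: 2401
Level 12: 343
Level 13: 49
Level 14: 7
Level 15: 1

The root is level 0 and the size-1 base case is level 15 (the tree spans levels 0 through 15, i.e. 16 levels counting the root), so the depth is the number of divisions: log_7(4747561509943) = 15

The recursion tree depth is log_7(4747561509943) = 15. At each level, the problem size is divided by 7, so it takes 15 divisions to reduce to a base case of size 1. The algorithm makes 8 recursive calls at each level.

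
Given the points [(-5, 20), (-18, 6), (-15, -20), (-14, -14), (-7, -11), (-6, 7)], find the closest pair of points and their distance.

Computing all pairwise distances among 6 points:

d((-5, 20), (-18, 6)) = 19.105
d((-5, 20), (-15, -20)) = 41.2311
d((-5, 20), (-14, -14)) = 35.171
d((-5, 20), (-7, -11)) = 31.0644
d((-5, 20), (-6, 7)) = 13.0384
d((-18, 6), (-15, -20)) = 26.1725
d((-18, 6), (-14, -14)) = 20.3961
d((-18, 6), (-7, -11)) = 20.2485
d((-18, 6), (-6, 7)) = 12.0416
d((-15, -20), (-14, -14)) = 6.0828 <-- minimum
d((-15, -20), (-7, -11)) = 12.0416
d((-15, -20), (-6, 7)) = 28.4605
d((-14, -14), (-7, -11)) = 7.6158
d((-14, -14), (-6, 7)) = 22.4722
d((-7, -11), (-6, 7)) = 18.0278

Closest pair: (-15, -20) and (-14, -14) with distance 6.0828

The closest pair is (-15, -20) and (-14, -14) with Euclidean distance 6.0828. For 6 points, brute-force pairwise comparison is shown above. For large n, the divide-and-conquer algorithm (sort by x, recurse on halves, check the dividing strip) achieves O(n log n).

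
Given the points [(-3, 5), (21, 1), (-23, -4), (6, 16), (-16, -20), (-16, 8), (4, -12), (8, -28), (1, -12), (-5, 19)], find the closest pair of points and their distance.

Computing all pairwise distances among 10 points:

d((-3, 5), (21, 1)) = 24.3311
d((-3, 5), (-23, -4)) = 21.9317
d((-3, 5), (6, 16)) = 14.2127
d((-3, 5), (-16, -20)) = 28.178
d((-3, 5), (-16, 8)) = 13.3417
d((-3, 5), (4, -12)) = 18.3848
d((-3, 5), (8, -28)) = 34.7851
d((-3, 5), (1, -12)) = 17.4642
d((-3, 5), (-5, 19)) = 14.1421
d((21, 1), (-23, -4)) = 44.2832
d((21, 1), (6, 16)) = 21.2132
d((21, 1), (-16, -20)) = 42.5441
d((21, 1), (-16, 8)) = 37.6563
d((21, 1), (4, -12)) = 21.4009
d((21, 1), (8, -28)) = 31.7805
d((21, 1), (1, -12)) = 23.8537
d((21, 1), (-5, 19)) = 31.6228
d((-23, -4), (6, 16)) = 35.2278
d((-23, -4), (-16, -20)) = 17.4642
d((-23, -4), (-16, 8)) = 13.8924
d((-23, -4), (4, -12)) = 28.1603
d((-23, -4), (8, -28)) = 39.2046
d((-23, -4), (1, -12)) = 25.2982
d((-23, -4), (-5, 19)) = 29.2062
d((6, 16), (-16, -20)) = 42.19
d((6, 16), (-16, 8)) = 23.4094
d((6, 16), (4, -12)) = 28.0713
d((6, 16), (8, -28)) = 44.0454
d((6, 16), (1, -12)) = 28.4429
d((6, 16), (-5, 19)) = 11.4018
d((-16, -20), (-16, 8)) = 28.0
d((-16, -20), (4, -12)) = 21.5407
d((-16, -20), (8, -28)) = 25.2982
d((-16, -20), (1, -12)) = 18.7883
d((-16, -20), (-5, 19)) = 40.5216
d((-16, 8), (4, -12)) = 28.2843
d((-16, 8), (8, -28)) = 43.2666
d((-16, 8), (1, -12)) = 26.2488
d((-16, 8), (-5, 19)) = 15.5563
d((4, -12), (8, -28)) = 16.4924
d((4, -12), (1, -12)) = 3.0 <-- minimum
d((4, -12), (-5, 19)) = 32.28
d((8, -28), (1, -12)) = 17.4642
d((8, -28), (-5, 19)) = 48.7647
d((1, -12), (-5, 19)) = 31.5753

Closest pair: (4, -12) and (1, -12) with distance 3.0

The closest pair is (4, -12) and (1, -12) with Euclidean distance 3.0. For 10 points, brute-force pairwise comparison is shown above. For large n, the divide-and-conquer algorithm (sort by x, recurse on halves, check the dividing strip) achieves O(n log n).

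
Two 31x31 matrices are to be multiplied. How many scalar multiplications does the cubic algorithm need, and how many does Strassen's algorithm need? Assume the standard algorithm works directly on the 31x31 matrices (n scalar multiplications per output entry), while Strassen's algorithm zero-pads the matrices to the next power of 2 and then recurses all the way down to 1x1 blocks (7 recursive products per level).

Matrix multiplication for 31x31 matrices:

Strassen's algorithm requires power-of-2 dimensions. Pad 31x31 to 32x32 (next power of 2).

Standard algorithm: 31^3 = 29791 multiplications
Strassen's algorithm: 7^(log2(32)) = 7^5 = 16807 multiplications
Savings: 29791 - 16807 = 12984 multiplications

Standard: 29791 multiplications (31^3). Strassen: 16807 multiplications (7^5, after padding to 32x32). Strassen reduces 8 recursive multiplications to 7 at each level.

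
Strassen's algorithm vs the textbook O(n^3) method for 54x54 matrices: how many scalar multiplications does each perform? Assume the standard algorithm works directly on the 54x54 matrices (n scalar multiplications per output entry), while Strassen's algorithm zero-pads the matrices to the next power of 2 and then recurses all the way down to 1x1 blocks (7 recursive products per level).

Matrix multiplication for 54x54 matrices:

Strassen's algorithm requires power-of-2 dimensions. Pad 54x54 to 64x64 (next power of 2).

Standard algorithm: 54^3 = 157464 multiplications
Strassen's algorithm: 7^(log2(64)) = 7^6 = 117649 multiplications
Savings: 157464 - 117649 = 39815 multiplications

Standard: 157464 multiplications (54^3). Strassen: 117649 multiplications (7^6, after padding to 64x64). Strassen reduces 8 recursive multiplications to 7 at each level.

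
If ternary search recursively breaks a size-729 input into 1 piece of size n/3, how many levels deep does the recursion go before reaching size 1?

For divide and conquer with division factor 3:

Problem sizes at each level:
Level 0: 729
Level 1: 243
Level 2: 81
Level 3: 27
Level 4: 9
Level 5: 3
Level 6: 1

The root is level 0 and the size-1 base case is level 6 (the tree spans levels 0 through 6, i.e. 7 levels counting the root), so the depth is the number of divisions: log_3(729) = 6

The recursion tree depth is log_3(729) = 6. At each level, the problem size is divided by 3, so it takes 6 divisions to reduce to a base case of size 1. The algorithm makes 1 recursive call at each level.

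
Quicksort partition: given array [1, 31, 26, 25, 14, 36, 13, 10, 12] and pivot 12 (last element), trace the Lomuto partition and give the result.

Lomuto partition with pivot = 12:

Initial array: [1, 31, 26, 25, 14, 36, 13, 10, 12]

arr[0]=1 <= 12: swap with position 0, array becomes [1, 31, 26, 25, 14, 36, 13, 10, 12]
arr[1]=31 > 12: no swap
arr[2]=26 > 12: no swap
arr[3]=25 > 12: no swap
arr[4]=14 > 12: no swap
arr[5]=36 > 12: no swap
arr[6]=13 > 12: no swap
arr[7]=10 <= 12: swap with position 1, array becomes [1, 10, 26, 25, 14, 36, 13, 31, 12]

Place pivot at position 2: [1, 10, 12, 25, 14, 36, 13, 31, 26]
Pivot position: 2

After partitioning with pivot 12, the array becomes [1, 10, 12, 25, 14, 36, 13, 31, 26]. The pivot is placed at index 2. All elements to the left of the pivot are <= 12, and all elements to the right are > 12.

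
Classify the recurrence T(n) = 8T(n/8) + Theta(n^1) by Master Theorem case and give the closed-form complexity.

Master Theorem for T(n) = 8T(n/8) + O(n^1):

a = 8, b = 8, c = 1
log_b(a) = log_8(8) = 1.0000

Case 2: c = 1 = log_8(8) = 1.0000
T(n) = O(n^1 log n) = O(n log n)

For T(n) = 8T(n/8) + O(n^1): log_8(8) = 1.0000. This is Case 2 of the Master Theorem (c = log_b(a), equal work at all levels), giving O(n log n).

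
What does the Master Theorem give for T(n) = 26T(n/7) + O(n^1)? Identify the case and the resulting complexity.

Master Theorem for T(n) = 26T(n/7) + O(n^1):

a = 26, b = 7, c = 1
log_b(a) = log_7(26) = 1.6743

Case 1: c = 1 < log_7(26) = 1.6743
T(n) = O(n^(log_7 26))

For T(n) = 26T(n/7) + O(n^1): log_7(26) = 1.6743. This is Case 1 of the Master Theorem (c < log_b(a), work dominated by leaves), giving O(n^(log_7 26)).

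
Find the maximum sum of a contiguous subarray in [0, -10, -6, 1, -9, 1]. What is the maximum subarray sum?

Using Kadane's algorithm on [0, -10, -6, 1, -9, 1]:

Scanning through the array:
Position 1 (value -10): max_ending_here = -10, max_so_far = 0
Position 2 (value -6): max_ending_here = -6, max_so_far = 0
Position 3 (value 1): max_ending_here = 1, max_so_far = 1
Position 4 (value -9): max_ending_here = -8, max_so_far = 1
Position 5 (value 1): max_ending_here = 1, max_so_far = 1

Maximum subarray: [1]
Maximum sum: 1

The maximum subarray is [1] with sum 1. This subarray runs from index 3 to index 3.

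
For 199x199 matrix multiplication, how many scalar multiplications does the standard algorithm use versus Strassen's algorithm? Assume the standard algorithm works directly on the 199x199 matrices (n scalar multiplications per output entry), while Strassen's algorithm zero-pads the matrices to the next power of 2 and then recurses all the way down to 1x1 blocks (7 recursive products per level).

Matrix multiplication for 199x199 matrices:

Strassen's algorithm requires power-of-2 dimensions. Pad 199x199 to 256x256 (next power of 2).

Standard algorithm: 199^3 = 7880599 multiplications
Strassen's algorithm: 7^(log2(256)) = 7^8 = 5764801 multiplications
Savings: 7880599 - 5764801 = 2115798 multiplications

Standard: 7880599 multiplications (199^3). Strassen: 5764801 multiplications (7^8, after padding to 256x256). Strassen reduces 8 recursive multiplications to 7 at each level.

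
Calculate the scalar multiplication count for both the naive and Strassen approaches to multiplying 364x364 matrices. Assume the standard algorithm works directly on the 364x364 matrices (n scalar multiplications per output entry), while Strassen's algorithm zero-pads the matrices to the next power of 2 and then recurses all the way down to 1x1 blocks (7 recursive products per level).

Matrix multiplication for 364x364 matrices:

Strassen's algorithm requires power-of-2 dimensions. Pad 364x364 to 512x512 (next power of 2).

Standard algorithm: 364^3 = 48228544 multiplications
Strassen's algorithm: 7^(log2(512)) = 7^9 = 40353607 multiplications
Savings: 48228544 - 40353607 = 7874937 multiplications

Standard: 48228544 multiplications (364^3). Strassen: 40353607 multiplications (7^9, after padding to 512x512). Strassen reduces 8 recursive multiplications to 7 at each level.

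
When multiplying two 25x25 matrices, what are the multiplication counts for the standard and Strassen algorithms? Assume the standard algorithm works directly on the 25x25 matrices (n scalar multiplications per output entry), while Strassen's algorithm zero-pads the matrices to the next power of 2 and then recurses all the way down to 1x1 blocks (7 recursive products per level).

Matrix multiplication for 25x25 matrices:

Strassen's algorithm requires power-of-2 dimensions. Pad 25x25 to 32x32 (next power of 2).

Standard algorithm: 25^3 = 15625 multiplications
Strassen's algorithm: 7^(log2(32)) = 7^5 = 16807 multiplications
Difference: 15625 - 16807 = -1182 (Strassen uses MORE here due to padding overhead — for small or just-over-power-of-2 n, padding can outweigh the per-level savings)

Standard: 15625 multiplications (25^3). Strassen: 16807 multiplications (7^5, after padding to 32x32). Strassen reduces 8 recursive multiplications to 7 at each level.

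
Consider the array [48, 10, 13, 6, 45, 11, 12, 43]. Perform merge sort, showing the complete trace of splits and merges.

Merge sort trace:

Split: [48, 10, 13, 6, 45, 11, 12, 43] -> [48, 10, 13, 6] and [45, 11, 12, 43]
  Split: [48, 10, 13, 6] -> [48, 10] and [13, 6]
    Split: [48, 10] -> [48] and [10]
    Merge: [48] + [10] -> [10, 48]
    Split: [13, 6] -> [13] and [6]
    Merge: [13] + [6] -> [6, 13]
  Merge: [10, 48] + [6, 13] -> [6, 10, 13, 48]
  Split: [45, 11, 12, 43] -> [45, 11] and [12, 43]
    Split: [45, 11] -> [45] and [11]
    Merge: [45] + [11] -> [11, 45]
    Split: [12, 43] -> [12] and [43]
    Merge: [12] + [43] -> [12, 43]
  Merge: [11, 45] + [12, 43] -> [11, 12, 43, 45]
Merge: [6, 10, 13, 48] + [11, 12, 43, 45] -> [6, 10, 11, 12, 13, 43, 45, 48]

Final sorted array: [6, 10, 11, 12, 13, 43, 45, 48]

The merge sort proceeds by recursively splitting the array and merging sorted halves.
After all merges, the sorted array is [6, 10, 11, 12, 13, 43, 45, 48].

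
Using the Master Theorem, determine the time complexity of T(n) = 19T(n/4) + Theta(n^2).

Master Theorem for T(n) = 19T(n/4) + O(n^2):

a = 19, b = 4, c = 2
log_b(a) = log_4(19) = 2.1240

Case 1: c = 2 < log_4(19) = 2.1240
T(n) = O(n^(log_4 19))

For T(n) = 19T(n/4) + O(n^2): log_4(19) = 2.1240. This is Case 1 of the Master Theorem (c < log_b(a), work dominated by leaves), giving O(n^(log_4 19)).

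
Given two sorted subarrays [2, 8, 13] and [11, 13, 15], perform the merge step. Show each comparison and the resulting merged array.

Merging process:

Compare 2 vs 11: take 2 from left. Merged: [2]
Compare 8 vs 11: take 8 from left. Merged: [2, 8]
Compare 13 vs 11: take 11 from right. Merged: [2, 8, 11]
Compare 13 vs 13: take 13 from left. Merged: [2, 8, 11, 13]
Append remaining from right: [13, 15]. Merged: [2, 8, 11, 13, 13, 15]

Final merged array: [2, 8, 11, 13, 13, 15]
Total comparisons: 4

The merged array is [2, 8, 11, 13, 13, 15], requiring 4 comparisons. The merge step runs in O(n) time where n is the total number of elements.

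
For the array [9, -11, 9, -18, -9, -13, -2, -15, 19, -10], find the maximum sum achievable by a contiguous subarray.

Using Kadane's algorithm on [9, -11, 9, -18, -9, -13, -2, -15, 19, -10]:

Scanning through the array:
Position 1 (value -11): max_ending_here = -2, max_so_far = 9
Position 2 (value 9): max_ending_here = 9, max_so_far = 9
Position 3 (value -18): max_ending_here = -9, max_so_far = 9
Position 4 (value -9): max_ending_here = -9, max_so_far = 9
Position 5 (value -13): max_ending_here = -13, max_so_far = 9
Position 6 (value -2): max_ending_here = -2, max_so_far = 9
Position 7 (value -15): max_ending_here = -15, max_so_far = 9
Position 8 (value 19): max_ending_here = 19, max_so_far = 19
Position 9 (value -10): max_ending_here = 9, max_so_far = 19

Maximum subarray: [19]
Maximum sum: 19

The maximum subarray is [19] with sum 19. This subarray runs from index 8 to index 8.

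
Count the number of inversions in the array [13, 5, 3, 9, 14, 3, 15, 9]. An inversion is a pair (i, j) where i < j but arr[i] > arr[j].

Finding inversions in [13, 5, 3, 9, 14, 3, 15, 9]:

(0, 1): arr[0]=13 > arr[1]=5
(0, 2): arr[0]=13 > arr[2]=3
(0, 3): arr[0]=13 > arr[3]=9
(0, 5): arr[0]=13 > arr[5]=3
(0, 7): arr[0]=13 > arr[7]=9
(1, 2): arr[1]=5 > arr[2]=3
(1, 5): arr[1]=5 > arr[5]=3
(3, 5): arr[3]=9 > arr[5]=3
(4, 5): arr[4]=14 > arr[5]=3
(4, 7): arr[4]=14 > arr[7]=9
(6, 7): arr[6]=15 > arr[7]=9

Total inversions: 11

The array has 11 inversion(s): (0,1), (0,2), (0,3), (0,5), (0,7), (1,2), (1,5), (3,5), (4,5), (4,7), (6,7). Each pair (i,j) satisfies i < j and arr[i] > arr[j].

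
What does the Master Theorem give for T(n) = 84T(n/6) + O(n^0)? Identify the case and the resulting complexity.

Master Theorem for T(n) = 84T(n/6) + O(n^0):

a = 84, b = 6, c = 0
log_b(a) = log_6(84) = 2.4729

Case 1: c = 0 < log_6(84) = 2.4729
T(n) = O(n^(log_6 84))

For T(n) = 84T(n/6) + O(n^0): log_6(84) = 2.4729. This is Case 1 of the Master Theorem (c < log_b(a), work dominated by leaves), giving O(n^(log_6 84)).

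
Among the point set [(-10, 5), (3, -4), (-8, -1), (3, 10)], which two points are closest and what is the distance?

Computing all pairwise distances among 4 points:

d((-10, 5), (3, -4)) = 15.8114
d((-10, 5), (-8, -1)) = 6.3246 <-- minimum
d((-10, 5), (3, 10)) = 13.9284
d((3, -4), (-8, -1)) = 11.4018
d((3, -4), (3, 10)) = 14.0
d((-8, -1), (3, 10)) = 15.5563

Closest pair: (-10, 5) and (-8, -1) with distance 6.3246

The closest pair is (-10, 5) and (-8, -1) with Euclidean distance 6.3246. For 4 points, brute-force pairwise comparison is shown above. For large n, the divide-and-conquer algorithm (sort by x, recurse on halves, check the dividing strip) achieves O(n log n).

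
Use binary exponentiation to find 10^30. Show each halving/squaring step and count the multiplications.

Computing 10^30 by squaring (build up from 10^1; each line after the first costs one multiplication):

10^1 = 10
10^2 = (10^1)^2 = 10^2 = 100
10^3 = 10 * 10^2 = 10 * 100 = 1000
10^6 = (10^3)^2 = 1000^2 = 1000000
10^7 = 10 * 10^6 = 10 * 1000000 = 10000000
10^14 = (10^7)^2 = 10000000^2 = 100000000000000
10^15 = 10 * 10^14 = 10 * 100000000000000 = 1000000000000000
10^30 = (10^15)^2 = 1000000000000000^2 = 1000000000000000000000000000000

Result: 1000000000000000000000000000000
Multiplications needed: 7 (7 lines after 10^1)

10^30 = 1000000000000000000000000000000. Using exponentiation by squaring, this requires 7 multiplications. The key idea: if the exponent is even, square the half-power; if odd, multiply by the base once.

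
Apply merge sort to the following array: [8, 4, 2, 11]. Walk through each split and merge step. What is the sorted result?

Merge sort trace:

Split: [8, 4, 2, 11] -> [8, 4] and [2, 11]
  Split: [8, 4] -> [8] and [4]
  Merge: [8] + [4] -> [4, 8]
  Split: [2, 11] -> [2] and [11]
  Merge: [2] + [11] -> [2, 11]
Merge: [4, 8] + [2, 11] -> [2, 4, 8, 11]

Final sorted array: [2, 4, 8, 11]

The merge sort proceeds by recursively splitting the array and merging sorted halves.
After all merges, the sorted array is [2, 4, 8, 11].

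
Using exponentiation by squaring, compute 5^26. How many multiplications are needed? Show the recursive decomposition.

Computing 5^26 by squaring (build up from 5^1; each line after the first costs one multiplication):

5^1 = 5
5^2 = (5^1)^2 = 5^2 = 25
5^3 = 5 * 5^2 = 5 * 25 = 125
5^6 = (5^3)^2 = 125^2 = 15625
5^12 = (5^6)^2 = 15625^2 = 244140625
5^13 = 5 * 5^12 = 5 * 244140625 = 1220703125
5^26 = (5^13)^2 = 1220703125^2 = 1490116119384765625

Result: 1490116119384765625
Multiplications needed: 6 (6 lines after 5^1)

5^26 = 1490116119384765625. Using exponentiation by squaring, this requires 6 multiplications. The key idea: if the exponent is even, square the half-power; if odd, multiply by the base once.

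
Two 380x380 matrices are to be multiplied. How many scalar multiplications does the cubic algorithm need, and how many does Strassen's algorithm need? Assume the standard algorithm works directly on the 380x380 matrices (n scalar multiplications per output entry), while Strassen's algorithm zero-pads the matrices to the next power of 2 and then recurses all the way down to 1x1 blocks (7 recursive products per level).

Matrix multiplication for 380x380 matrices:

Strassen's algorithm requires power-of-2 dimensions. Pad 380x380 to 512x512 (next power of 2).

Standard algorithm: 380^3 = 54872000 multiplications
Strassen's algorithm: 7^(log2(512)) = 7^9 = 40353607 multiplications
Savings: 54872000 - 40353607 = 14518393 multiplications

Standard: 54872000 multiplications (380^3). Strassen: 40353607 multiplications (7^9, after padding to 512x512). Strassen reduces 8 recursive multiplications to 7 at each level.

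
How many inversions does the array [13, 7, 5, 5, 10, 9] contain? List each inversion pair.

Finding inversions in [13, 7, 5, 5, 10, 9]:

(0, 1): arr[0]=13 > arr[1]=7
(0, 2): arr[0]=13 > arr[2]=5
(0, 3): arr[0]=13 > arr[3]=5
(0, 4): arr[0]=13 > arr[4]=10
(0, 5): arr[0]=13 > arr[5]=9
(1, 2): arr[1]=7 > arr[2]=5
(1, 3): arr[1]=7 > arr[3]=5
(4, 5): arr[4]=10 > arr[5]=9

Total inversions: 8

The array has 8 inversion(s): (0,1), (0,2), (0,3), (0,4), (0,5), (1,2), (1,3), (4,5). Each pair (i,j) satisfies i < j and arr[i] > arr[j].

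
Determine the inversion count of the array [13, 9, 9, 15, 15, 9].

Finding inversions in [13, 9, 9, 15, 15, 9]:

(0, 1): arr[0]=13 > arr[1]=9
(0, 2): arr[0]=13 > arr[2]=9
(0, 5): arr[0]=13 > arr[5]=9
(3, 5): arr[3]=15 > arr[5]=9
(4, 5): arr[4]=15 > arr[5]=9

Total inversions: 5

The array has 5 inversion(s): (0,1), (0,2), (0,5), (3,5), (4,5). Each pair (i,j) satisfies i < j and arr[i] > arr[j].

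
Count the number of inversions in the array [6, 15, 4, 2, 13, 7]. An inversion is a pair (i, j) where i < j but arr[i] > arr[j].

Finding inversions in [6, 15, 4, 2, 13, 7]:

(0, 2): arr[0]=6 > arr[2]=4
(0, 3): arr[0]=6 > arr[3]=2
(1, 2): arr[1]=15 > arr[2]=4
(1, 3): arr[1]=15 > arr[3]=2
(1, 4): arr[1]=15 > arr[4]=13
(1, 5): arr[1]=15 > arr[5]=7
(2, 3): arr[2]=4 > arr[3]=2
(4, 5): arr[4]=13 > arr[5]=7

Total inversions: 8

The array has 8 inversion(s): (0,2), (0,3), (1,2), (1,3), (1,4), (1,5), (2,3), (4,5). Each pair (i,j) satisfies i < j and arr[i] > arr[j].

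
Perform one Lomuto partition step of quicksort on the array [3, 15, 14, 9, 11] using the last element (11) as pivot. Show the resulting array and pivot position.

Lomuto partition with pivot = 11:

Initial array: [3, 15, 14, 9, 11]

arr[0]=3 <= 11: swap with position 0, array becomes [3, 15, 14, 9, 11]
arr[1]=15 > 11: no swap
arr[2]=14 > 11: no swap
arr[3]=9 <= 11: swap with position 1, array becomes [3, 9, 14, 15, 11]

Place pivot at position 2: [3, 9, 11, 15, 14]
Pivot position: 2

After partitioning with pivot 11, the array becomes [3, 9, 11, 15, 14]. The pivot is placed at index 2. All elements to the left of the pivot are <= 11, and all elements to the right are > 11.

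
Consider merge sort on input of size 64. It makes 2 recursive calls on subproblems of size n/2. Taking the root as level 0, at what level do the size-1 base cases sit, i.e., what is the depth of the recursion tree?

For divide and conquer with division factor 2:

Problem sizes at each level:
Level 0: 64
Level 1: 32
Level 2: 16
Level 3: 8
Level 4: 4
Level 5: 2
Level 6: 1

The root is level 0 and the size-1 base case is level 6 (the tree spans levels 0 through 6, i.e. 7 levels counting the root), so the depth is the number of divisions: log_2(64) = 6

The recursion tree depth is log_2(64) = 6. At each level, the problem size is divided by 2, so it takes 6 divisions to reduce to a base case of size 1. The algorithm makes 2 recursive calls at each level.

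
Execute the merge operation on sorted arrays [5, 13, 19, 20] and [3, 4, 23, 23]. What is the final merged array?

Merging process:

Compare 5 vs 3: take 3 from right. Merged: [3]
Compare 5 vs 4: take 4 from right. Merged: [3, 4]
Compare 5 vs 23: take 5 from left. Merged: [3, 4, 5]
Compare 13 vs 23: take 13 from left. Merged: [3, 4, 5, 13]
Compare 19 vs 23: take 19 from left. Merged: [3, 4, 5, 13, 19]
Compare 20 vs 23: take 20 from left. Merged: [3, 4, 5, 13, 19, 20]
Append remaining from right: [23, 23]. Merged: [3, 4, 5, 13, 19, 20, 23, 23]

Final merged array: [3, 4, 5, 13, 19, 20, 23, 23]
Total comparisons: 6

The merged array is [3, 4, 5, 13, 19, 20, 23, 23], requiring 6 comparisons. The merge step runs in O(n) time where n is the total number of elements.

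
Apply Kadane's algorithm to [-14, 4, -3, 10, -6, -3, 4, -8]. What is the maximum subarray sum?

Using Kadane's algorithm on [-14, 4, -3, 10, -6, -3, 4, -8]:

Scanning through the array:
Position 1 (value 4): max_ending_here = 4, max_so_far = 4
Position 2 (value -3): max_ending_here = 1, max_so_far = 4
Position 3 (value 10): max_ending_here = 11, max_so_far = 11
Position 4 (value -6): max_ending_here = 5, max_so_far = 11
Position 5 (value -3): max_ending_here = 2, max_so_far = 11
Position 6 (value 4): max_ending_here = 6, max_so_far = 11
Position 7 (value -8): max_ending_here = -2, max_so_far = 11

Maximum subarray: [4, -3, 10]
Maximum sum: 11

The maximum subarray is [4, -3, 10] with sum 11. This subarray runs from index 1 to index 3.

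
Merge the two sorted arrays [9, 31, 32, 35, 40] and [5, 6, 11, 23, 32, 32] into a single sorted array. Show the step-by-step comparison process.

Merging process:

Compare 9 vs 5: take 5 from right. Merged: [5]
Compare 9 vs 6: take 6 from right. Merged: [5, 6]
Compare 9 vs 11: take 9 from left. Merged: [5, 6, 9]
Compare 31 vs 11: take 11 from right. Merged: [5, 6, 9, 11]
Compare 31 vs 23: take 23 from right. Merged: [5, 6, 9, 11, 23]
Compare 31 vs 32: take 31 from left. Merged: [5, 6, 9, 11, 23, 31]
Compare 32 vs 32: take 32 from left. Merged: [5, 6, 9, 11, 23, 31, 32]
Compare 35 vs 32: take 32 from right. Merged: [5, 6, 9, 11, 23, 31, 32, 32]
Compare 35 vs 32: take 32 from right. Merged: [5, 6, 9, 11, 23, 31, 32, 32, 32]
Append remaining from left: [35, 40]. Merged: [5, 6, 9, 11, 23, 31, 32, 32, 32, 35, 40]

Final merged array: [5, 6, 9, 11, 23, 31, 32, 32, 32, 35, 40]
Total comparisons: 9

The merged array is [5, 6, 9, 11, 23, 31, 32, 32, 32, 35, 40], requiring 9 comparisons. The merge step runs in O(n) time where n is the total number of elements.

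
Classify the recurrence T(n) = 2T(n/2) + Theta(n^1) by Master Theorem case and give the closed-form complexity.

Master Theorem for T(n) = 2T(n/2) + O(n^1):

a = 2, b = 2, c = 1
log_b(a) = log_2(2) = 1.0000

Case 2: c = 1 = log_2(2) = 1.0000
T(n) = O(n^1 log n) = O(n log n)

For T(n) = 2T(n/2) + O(n^1): log_2(2) = 1.0000. This is Case 2 of the Master Theorem (c = log_b(a), equal work at all levels), giving O(n log n).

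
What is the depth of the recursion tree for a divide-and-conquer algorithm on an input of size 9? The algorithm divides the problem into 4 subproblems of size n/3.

For divide and conquer with division factor 3:

Problem sizes at each level:
Level 0: 9
Level 1: 3
Level 2: 1

The root is level 0 and the size-1 base case is level 2 (the tree spans levels 0 through 2, i.e. 3 levels counting the root), so the depth is the number of divisions: log_3(9) = 2

The recursion tree depth is log_3(9) = 2. At each level, the problem size is divided by 3, so it takes 2 divisions to reduce to a base case of size 1. The algorithm makes 4 recursive calls at each level.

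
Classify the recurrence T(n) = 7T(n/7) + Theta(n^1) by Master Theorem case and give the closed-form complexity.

Master Theorem for T(n) = 7T(n/7) + O(n^1):

a = 7, b = 7, c = 1
log_b(a) = log_7(7) = 1.0000

Case 2: c = 1 = log_7(7) = 1.0000
T(n) = O(n^1 log n) = O(n log n)

For T(n) = 7T(n/7) + O(n^1): log_7(7) = 1.0000. This is Case 2 of the Master Theorem (c = log_b(a), equal work at all levels), giving O(n log n).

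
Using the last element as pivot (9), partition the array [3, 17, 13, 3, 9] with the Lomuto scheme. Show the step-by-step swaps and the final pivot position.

Lomuto partition with pivot = 9:

Initial array: [3, 17, 13, 3, 9]

arr[0]=3 <= 9: swap with position 0, array becomes [3, 17, 13, 3, 9]
arr[1]=17 > 9: no swap
arr[2]=13 > 9: no swap
arr[3]=3 <= 9: swap with position 1, array becomes [3, 3, 13, 17, 9]

Place pivot at position 2: [3, 3, 9, 17, 13]
Pivot position: 2

After partitioning with pivot 9, the array becomes [3, 3, 9, 17, 13]. The pivot is placed at index 2. All elements to the left of the pivot are <= 9, and all elements to the right are > 9.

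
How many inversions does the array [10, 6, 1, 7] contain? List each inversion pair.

Finding inversions in [10, 6, 1, 7]:

(0, 1): arr[0]=10 > arr[1]=6
(0, 2): arr[0]=10 > arr[2]=1
(0, 3): arr[0]=10 > arr[3]=7
(1, 2): arr[1]=6 > arr[2]=1

Total inversions: 4

The array has 4 inversion(s): (0,1), (0,2), (0,3), (1,2). Each pair (i,j) satisfies i < j and arr[i] > arr[j].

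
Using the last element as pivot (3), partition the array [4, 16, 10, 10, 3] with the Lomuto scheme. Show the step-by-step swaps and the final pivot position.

Lomuto partition with pivot = 3:

Initial array: [4, 16, 10, 10, 3]

arr[0]=4 > 3: no swap
arr[1]=16 > 3: no swap
arr[2]=10 > 3: no swap
arr[3]=10 > 3: no swap

Place pivot at position 0: [3, 16, 10, 10, 4]
Pivot position: 0

After partitioning with pivot 3, the array becomes [3, 16, 10, 10, 4]. The pivot is placed at index 0. All elements to the left of the pivot are <= 3, and all elements to the right are > 3.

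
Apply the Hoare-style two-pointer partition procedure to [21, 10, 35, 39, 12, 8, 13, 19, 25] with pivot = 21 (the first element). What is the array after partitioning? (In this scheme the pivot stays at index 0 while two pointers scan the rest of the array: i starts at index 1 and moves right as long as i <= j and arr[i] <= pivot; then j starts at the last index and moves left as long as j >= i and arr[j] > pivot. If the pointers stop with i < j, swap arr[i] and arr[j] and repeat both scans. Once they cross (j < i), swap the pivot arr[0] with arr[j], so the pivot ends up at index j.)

Hoare-style two-pointer partition with pivot = 21:

Initial array: [21, 10, 35, 39, 12, 8, 13, 19, 25]

Pointers start at i = 1, j = 8.
i stops at index 2 (arr[2]=35 > 21), j stops at index 7 (arr[7]=19 <= 21): swap arr[2] and arr[7], array becomes [21, 10, 19, 39, 12, 8, 13, 35, 25]
i stops at index 3 (arr[3]=39 > 21), j stops at index 6 (arr[6]=13 <= 21): swap arr[3] and arr[6], array becomes [21, 10, 19, 13, 12, 8, 39, 35, 25]
i ends at 6, j ends at 5: the pointers have crossed (j < i), so scanning stops.

Swap pivot arr[0] with arr[5] to place pivot at position 5: [8, 10, 19, 13, 12, 21, 39, 35, 25]
Pivot position: 5

After partitioning with pivot 21, the array becomes [8, 10, 19, 13, 12, 21, 39, 35, 25]. The pivot is placed at index 5. All elements to the left of the pivot are <= 21, and all elements to the right are > 21.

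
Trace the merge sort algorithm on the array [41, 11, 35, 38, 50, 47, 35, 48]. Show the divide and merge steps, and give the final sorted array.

Merge sort trace:

Split: [41, 11, 35, 38, 50, 47, 35, 48] -> [41, 11, 35, 38] and [50, 47, 35, 48]
  Split: [41, 11, 35, 38] -> [41, 11] and [35, 38]
    Split: [41, 11] -> [41] and [11]
    Merge: [41] + [11] -> [11, 41]
    Split: [35, 38] -> [35] and [38]
    Merge: [35] + [38] -> [35, 38]
  Merge: [11, 41] + [35, 38] -> [11, 35, 38, 41]
  Split: [50, 47, 35, 48] -> [50, 47] and [35, 48]
    Split: [50, 47] -> [50] and [47]
    Merge: [50] + [47] -> [47, 50]
    Split: [35, 48] -> [35] and [48]
    Merge: [35] + [48] -> [35, 48]
  Merge: [47, 50] + [35, 48] -> [35, 47, 48, 50]
Merge: [11, 35, 38, 41] + [35, 47, 48, 50] -> [11, 35, 35, 38, 41, 47, 48, 50]

Final sorted array: [11, 35, 35, 38, 41, 47, 48, 50]

The merge sort proceeds by recursively splitting the array and merging sorted halves.
After all merges, the sorted array is [11, 35, 35, 38, 41, 47, 48, 50].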